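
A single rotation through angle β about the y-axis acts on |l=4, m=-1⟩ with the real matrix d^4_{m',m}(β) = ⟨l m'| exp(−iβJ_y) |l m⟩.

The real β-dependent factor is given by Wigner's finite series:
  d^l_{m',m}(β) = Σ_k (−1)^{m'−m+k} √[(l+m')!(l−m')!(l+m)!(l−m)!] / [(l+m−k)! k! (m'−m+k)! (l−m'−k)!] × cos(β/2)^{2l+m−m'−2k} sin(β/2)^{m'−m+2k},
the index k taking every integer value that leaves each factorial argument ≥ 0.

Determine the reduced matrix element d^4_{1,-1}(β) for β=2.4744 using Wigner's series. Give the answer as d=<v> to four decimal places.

d=0.2453

d^4_{1,-1}(β=2.4744) via Wigner's sum:
With c≡cos(β/2)=0.327443 and s≡sin(β/2)=0.944871, N=[120·6·6·120]^{1/2}=720.000000
k: max(0,(-1)−(1))=0 … min(4+(-1),4−(1))=3
  k=0: (−1)^2·720.0000/(72)·0.3274^6·0.9449^2 = +0.011004
  k=1: (−1)^3·720.0000/(24)·0.3274^4·0.9449^4 = -0.274888
  k=2: (−1)^4·720.0000/(48)·0.3274^2·0.9449^6 = +1.144453
  k=3: (−1)^5·720.0000/(720)·0.3274^0·0.9449^8 = -0.635301
d^4_{1,-1}(2.4744) = +0.011004 -0.274888 +1.144453 -0.635301 = +0.245269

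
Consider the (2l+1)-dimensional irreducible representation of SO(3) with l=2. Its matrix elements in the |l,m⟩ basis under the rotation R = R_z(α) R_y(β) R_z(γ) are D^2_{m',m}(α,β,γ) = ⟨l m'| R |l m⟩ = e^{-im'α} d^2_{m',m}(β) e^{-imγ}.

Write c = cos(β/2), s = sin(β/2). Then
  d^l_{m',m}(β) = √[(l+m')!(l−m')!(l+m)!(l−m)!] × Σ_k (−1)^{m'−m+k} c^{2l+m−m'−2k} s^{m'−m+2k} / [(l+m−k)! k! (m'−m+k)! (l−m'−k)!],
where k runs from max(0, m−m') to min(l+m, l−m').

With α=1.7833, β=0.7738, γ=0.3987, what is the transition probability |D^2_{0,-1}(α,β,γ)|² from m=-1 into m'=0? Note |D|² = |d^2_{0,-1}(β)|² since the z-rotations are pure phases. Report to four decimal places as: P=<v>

Split into d^2_{0,-1}(β=0.7738) × two z-phases.
With c≡cos(β/2)=0.926083 and s≡sin(β/2)=0.377319, N=[2·2·1·6]^{1/2}=4.898979
The bounds max(0,m−m')=0 and min(l+m,l−m')=1 give 2 terms
  k=0: (−1)^1·4.8990/(2)·0.9261^3·0.3773^1 = -0.734065
  k=1: (−1)^2·4.8990/(2)·0.9261^1·0.3773^3 = +0.121858
d^2_{0,-1}(0.7738) = -0.734065 +0.121858 = -0.612208
|D^2_{0,-1}|² = |d^2_{0,-1}(β)|² = (-0.612208)² = 0.374798 (the z-rotation phases have unit modulus)

P=0.3748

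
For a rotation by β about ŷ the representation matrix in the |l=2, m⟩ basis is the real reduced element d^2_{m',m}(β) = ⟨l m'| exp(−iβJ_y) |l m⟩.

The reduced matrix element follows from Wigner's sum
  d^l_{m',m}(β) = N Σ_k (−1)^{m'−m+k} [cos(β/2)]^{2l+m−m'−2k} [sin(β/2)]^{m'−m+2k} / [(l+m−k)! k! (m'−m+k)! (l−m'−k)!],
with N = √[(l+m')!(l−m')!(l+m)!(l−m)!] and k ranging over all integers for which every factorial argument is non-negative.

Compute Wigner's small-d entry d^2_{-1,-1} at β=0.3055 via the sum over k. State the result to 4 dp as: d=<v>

d^2_{-1,-1}(β=0.3055) via Wigner's sum:
c=cos(0.3055/2)=0.988356, s=sin(0.3055/2)=0.152157; N=√[1·6·1·6]=6.000000
Admissible k: 0..1 (factorial args all ≥0)
  k=0: (−1)^0·6.0000/(6)·0.9884^4·0.1522^0 = +0.954233
  k=1: (−1)^1·6.0000/(2)·0.9884^2·0.1522^2 = -0.067847
d^2_{-1,-1}(0.3055) = +0.954233 -0.067847 = +0.886386

d=0.8864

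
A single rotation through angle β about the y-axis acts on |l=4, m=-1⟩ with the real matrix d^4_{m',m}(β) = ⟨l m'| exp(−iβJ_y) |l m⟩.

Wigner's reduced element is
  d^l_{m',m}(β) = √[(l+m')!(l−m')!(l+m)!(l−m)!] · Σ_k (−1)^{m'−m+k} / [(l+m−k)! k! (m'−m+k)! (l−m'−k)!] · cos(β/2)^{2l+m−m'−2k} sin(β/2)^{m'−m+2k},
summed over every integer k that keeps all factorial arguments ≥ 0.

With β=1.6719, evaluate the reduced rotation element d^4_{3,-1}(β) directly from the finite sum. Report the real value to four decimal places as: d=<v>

d^4_{3,-1}(β=1.6719) via Wigner's sum:
c=cos(1.6719/2)=0.670473, s=sin(1.6719/2)=0.741934; N=√[5040·1·6·120]=1904.940944
The bounds max(0,m−m')=0 and min(l+m,l−m')=1 give 2 terms
  k=0: (−1)^4·1904.9409/(144)·0.6705^4·0.7419^4 = +0.810038
  k=1: (−1)^5·1904.9409/(240)·0.6705^2·0.7419^6 = -0.595147
d^4_{3,-1}(1.6719) = +0.810038 -0.595147 = +0.214891

d=0.2149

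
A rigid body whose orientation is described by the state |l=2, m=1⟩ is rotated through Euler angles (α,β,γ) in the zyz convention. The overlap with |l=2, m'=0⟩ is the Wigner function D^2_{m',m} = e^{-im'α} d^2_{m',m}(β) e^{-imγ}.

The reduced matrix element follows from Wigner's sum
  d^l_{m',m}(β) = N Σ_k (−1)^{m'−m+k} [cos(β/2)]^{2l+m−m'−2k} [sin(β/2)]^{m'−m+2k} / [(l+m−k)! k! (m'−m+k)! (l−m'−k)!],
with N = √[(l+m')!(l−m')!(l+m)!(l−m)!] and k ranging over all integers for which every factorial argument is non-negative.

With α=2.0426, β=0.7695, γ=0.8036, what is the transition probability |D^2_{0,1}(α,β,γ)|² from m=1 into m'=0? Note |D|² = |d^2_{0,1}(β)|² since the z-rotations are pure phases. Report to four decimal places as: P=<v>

P=0.3746

Split into d^2_{0,1}(β=0.7695) × two z-phases.
Half-angle: c=0.926892, s=0.375327. N=√(2·2·6·1)=4.898979
Admissible k: 1..2 (factorial args all ≥0)
  k=1: (−1)^0·4.8990/(2)·0.9269^3·0.3753^1 = +0.732106
  k=2: (−1)^1·4.8990/(2)·0.9269^1·0.3753^3 = -0.120043
d^2_{0,1}(0.7695) = +0.732106 -0.120043 = +0.612063
|D^2_{0,1}|² = |d^2_{0,1}(β)|² = (+0.612063)² = 0.374621 (the z-rotation phases have unit modulus)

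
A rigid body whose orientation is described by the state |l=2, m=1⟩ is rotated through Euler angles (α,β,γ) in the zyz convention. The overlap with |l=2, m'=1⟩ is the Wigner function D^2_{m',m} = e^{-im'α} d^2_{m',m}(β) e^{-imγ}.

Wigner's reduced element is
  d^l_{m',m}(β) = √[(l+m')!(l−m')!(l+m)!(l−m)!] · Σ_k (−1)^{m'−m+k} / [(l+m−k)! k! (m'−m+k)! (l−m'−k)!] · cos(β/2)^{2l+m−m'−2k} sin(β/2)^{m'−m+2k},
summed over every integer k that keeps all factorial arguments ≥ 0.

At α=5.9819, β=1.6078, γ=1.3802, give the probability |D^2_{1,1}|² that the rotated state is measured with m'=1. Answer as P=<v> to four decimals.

P=0.2674

Split into d^2_{1,1}(β=1.6078) × two z-phases.
Half-angle: c=0.693904, s=0.720068. N=√(6·1·6·1)=6.000000
k: max(0,(1)−(1))=0 … min(2+(1),2−(1))=1
  k=0: (−1)^0·6.0000/(6)·0.6939^4·0.7201^0 = +0.231845
  k=1: (−1)^1·6.0000/(2)·0.6939^2·0.7201^2 = -0.748974
d^2_{1,1}(1.6078) = +0.231845 -0.748974 = -0.517129
|D^2_{1,1}|² = |d^2_{1,1}(β)|² = (-0.517129)² = 0.267422 (the z-rotation phases have unit modulus)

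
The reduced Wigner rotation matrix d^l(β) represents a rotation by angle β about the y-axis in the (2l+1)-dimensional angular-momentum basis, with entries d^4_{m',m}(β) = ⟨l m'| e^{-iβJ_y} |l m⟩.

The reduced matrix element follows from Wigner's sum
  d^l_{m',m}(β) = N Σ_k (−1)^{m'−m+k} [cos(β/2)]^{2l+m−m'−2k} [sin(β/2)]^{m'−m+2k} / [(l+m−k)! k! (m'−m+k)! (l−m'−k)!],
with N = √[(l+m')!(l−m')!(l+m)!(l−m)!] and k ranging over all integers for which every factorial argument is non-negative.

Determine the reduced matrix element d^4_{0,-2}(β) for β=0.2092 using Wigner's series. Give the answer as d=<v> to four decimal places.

d=0.0971

d^4_{0,-2}(β=0.2092) via Wigner's sum:
c=cos(0.2092/2)=0.994534, s=sin(0.2092/2)=0.104409; N=√[24·24·2·720]=910.735966
The bounds max(0,m−m')=0 and min(l+m,l−m')=2 give 3 terms
  k=0: (−1)^2·910.7360/(96)·0.9945^6·0.1044^2 = +0.100073
  k=1: (−1)^3·910.7360/(36)·0.9945^4·0.1044^4 = -0.002941
  k=2: (−1)^4·910.7360/(96)·0.9945^2·0.1044^6 = +0.000012
d^4_{0,-2}(0.2092) = +0.100073 -0.002941 +0.000012 = +0.097144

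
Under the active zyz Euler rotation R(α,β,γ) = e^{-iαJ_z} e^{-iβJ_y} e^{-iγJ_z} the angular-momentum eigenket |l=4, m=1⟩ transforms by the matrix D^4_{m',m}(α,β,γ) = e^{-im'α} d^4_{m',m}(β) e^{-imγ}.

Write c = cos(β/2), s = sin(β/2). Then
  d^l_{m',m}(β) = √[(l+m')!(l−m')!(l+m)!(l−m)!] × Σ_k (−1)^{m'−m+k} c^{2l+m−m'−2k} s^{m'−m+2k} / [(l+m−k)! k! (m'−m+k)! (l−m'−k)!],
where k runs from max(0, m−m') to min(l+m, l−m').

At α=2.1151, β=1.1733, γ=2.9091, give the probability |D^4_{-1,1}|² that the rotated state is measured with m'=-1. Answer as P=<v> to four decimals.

D^4_{-1,1}(2.1151,1.1733,2.9091) = e^{-i·-1·2.1151}·d^4_{-1,1}(1.1733)·e^{-i·1·2.9091}. Compute d first:
With c≡cos(β/2)=0.832800 and s≡sin(β/2)=0.553574, N=[6·120·120·6]^{1/2}=720.000000
The bounds max(0,m−m')=2 and min(l+m,l−m')=5 give 4 terms
  k=2: (−1)^0·720.0000/(72)·0.8328^6·0.5536^2 = +1.022340
  k=3: (−1)^1·720.0000/(24)·0.8328^4·0.5536^4 = -1.355150
  k=4: (−1)^2·720.0000/(48)·0.8328^2·0.5536^6 = +0.299383
  k=5: (−1)^3·720.0000/(720)·0.8328^0·0.5536^8 = -0.008819
d^4_{-1,1}(1.1733) = +1.022340 -1.355150 +0.299383 -0.008819 = -0.042245
|D^4_{-1,1}|² = |d^4_{-1,1}(β)|² = (-0.042245)² = 0.001785 (the z-rotation phases have unit modulus)

P=0.0018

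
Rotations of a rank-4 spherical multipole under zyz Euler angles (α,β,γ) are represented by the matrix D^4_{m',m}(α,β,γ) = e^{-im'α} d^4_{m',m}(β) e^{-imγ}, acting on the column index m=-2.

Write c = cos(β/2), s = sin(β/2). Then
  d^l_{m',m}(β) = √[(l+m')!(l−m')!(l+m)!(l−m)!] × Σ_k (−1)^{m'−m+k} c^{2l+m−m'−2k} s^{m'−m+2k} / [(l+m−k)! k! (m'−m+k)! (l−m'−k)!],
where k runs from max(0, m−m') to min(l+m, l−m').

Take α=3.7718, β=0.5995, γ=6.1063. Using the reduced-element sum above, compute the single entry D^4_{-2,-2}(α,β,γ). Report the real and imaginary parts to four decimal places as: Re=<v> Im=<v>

Re=-0.0040 Im=-0.0051

D^4_{-2,-2}(3.7718,0.5995,6.1063) = e^{-i·-2·3.7718}·d^4_{-2,-2}(0.5995)·e^{-i·-2·6.1063}. Compute d first:
c=cos(0.5995/2)=0.955410, s=sin(0.5995/2)=0.295281; N=√[2·720·2·720]=1440.000000
k∈{0,1,2} keeps every argument non-negative
  k=0: (−1)^0·1440.0000/(1440)·0.9554^8·0.2953^0 = +0.694256
  k=1: (−1)^1·1440.0000/(120)·0.9554^6·0.2953^2 = -0.795780
  k=2: (−1)^2·1440.0000/(96)·0.9554^4·0.2953^4 = +0.095016
d^4_{-2,-2}(0.5995) = +0.694256 -0.795780 +0.095016 = -0.006508
Attach z-rotation phases: D = e^{-i(-2)(3.7718)}·(-0.006508)·e^{-i(-2)(6.1063)} = -0.004012-0.005125i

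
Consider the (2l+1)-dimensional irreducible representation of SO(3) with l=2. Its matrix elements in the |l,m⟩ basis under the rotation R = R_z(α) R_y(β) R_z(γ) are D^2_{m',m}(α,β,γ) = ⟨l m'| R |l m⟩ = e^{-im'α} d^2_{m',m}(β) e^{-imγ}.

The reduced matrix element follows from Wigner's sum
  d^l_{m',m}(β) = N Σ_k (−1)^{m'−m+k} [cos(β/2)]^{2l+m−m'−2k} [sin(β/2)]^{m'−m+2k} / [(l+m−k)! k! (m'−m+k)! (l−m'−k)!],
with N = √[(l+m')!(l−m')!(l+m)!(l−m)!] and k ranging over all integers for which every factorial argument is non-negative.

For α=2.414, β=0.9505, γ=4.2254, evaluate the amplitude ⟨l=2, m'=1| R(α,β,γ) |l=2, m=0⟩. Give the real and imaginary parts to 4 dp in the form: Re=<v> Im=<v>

Re=0.4326 Im=0.3853

First d^2_{1,0}(β=0.9505), then the phase factors e^{-i(1)α} and e^{-i(0)γ}:
With c≡cos(β/2)=0.889178 and s≡sin(β/2)=0.457561, N=[6·1·2·2]^{1/2}=4.898979
The bounds max(0,m−m')=0 and min(l+m,l−m')=1 give 2 terms
  k=0: (−1)^1·4.8990/(2)·0.8892^3·0.4576^1 = -0.787936
  k=1: (−1)^2·4.8990/(2)·0.8892^1·0.4576^3 = +0.208646
d^2_{1,0}(0.9505) = -0.787936 +0.208646 = -0.579290
D = (-0.746778-0.665074i)·(-0.579290)·(+1.000000+0.000000i) = +0.432601+0.385270i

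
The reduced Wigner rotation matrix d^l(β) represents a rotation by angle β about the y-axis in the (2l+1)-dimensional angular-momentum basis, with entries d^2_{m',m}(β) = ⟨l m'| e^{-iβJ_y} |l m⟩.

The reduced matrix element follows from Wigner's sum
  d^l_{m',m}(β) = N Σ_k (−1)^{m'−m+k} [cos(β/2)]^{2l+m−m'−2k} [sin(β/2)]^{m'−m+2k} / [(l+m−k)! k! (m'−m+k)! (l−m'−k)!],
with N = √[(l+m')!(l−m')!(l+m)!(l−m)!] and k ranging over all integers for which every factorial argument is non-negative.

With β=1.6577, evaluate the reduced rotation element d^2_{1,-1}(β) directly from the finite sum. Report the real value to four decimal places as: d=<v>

d^2_{1,-1}(β=1.6577) via Wigner's sum:
c=cos(1.6577/2)=0.675724, s=sin(1.6577/2)=0.737155; N=√[6·1·1·6]=6.000000
k∈{0,1} keeps every argument non-negative
  k=0: (−1)^2·6.0000/(2)·0.6757^2·0.7372^2 = +0.744350
  k=1: (−1)^3·6.0000/(6)·0.6757^0·0.7372^4 = -0.295280
d^2_{1,-1}(1.6577) = +0.744350 -0.295280 = +0.449070

d=0.4491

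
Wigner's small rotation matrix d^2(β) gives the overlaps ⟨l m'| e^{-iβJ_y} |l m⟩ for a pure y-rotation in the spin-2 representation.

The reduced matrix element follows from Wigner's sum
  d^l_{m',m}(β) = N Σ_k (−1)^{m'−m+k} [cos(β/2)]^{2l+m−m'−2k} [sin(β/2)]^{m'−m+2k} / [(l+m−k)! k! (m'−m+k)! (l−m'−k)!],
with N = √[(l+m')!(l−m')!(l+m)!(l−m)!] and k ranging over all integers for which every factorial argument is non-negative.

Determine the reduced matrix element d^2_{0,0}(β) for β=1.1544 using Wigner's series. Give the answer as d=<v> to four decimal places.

d^2_{0,0}(β=1.1544) via Wigner's sum:
With c≡cos(β/2)=0.837994 and s≡sin(β/2)=0.545680, N=[2·2·2·2]^{1/2}=4.000000
k: max(0,(0)−(0))=0 … min(2+(0),2−(0))=2
  k=0: (−1)^0·4.0000/(4)·0.8380^4·0.5457^0 = +0.493132
  k=1: (−1)^1·4.0000/(1)·0.8380^2·0.5457^2 = -0.836406
  k=2: (−1)^2·4.0000/(4)·0.8380^0·0.5457^4 = +0.088665
d^2_{0,0}(1.1544) = +0.493132 -0.836406 +0.088665 = -0.254609

d=-0.2546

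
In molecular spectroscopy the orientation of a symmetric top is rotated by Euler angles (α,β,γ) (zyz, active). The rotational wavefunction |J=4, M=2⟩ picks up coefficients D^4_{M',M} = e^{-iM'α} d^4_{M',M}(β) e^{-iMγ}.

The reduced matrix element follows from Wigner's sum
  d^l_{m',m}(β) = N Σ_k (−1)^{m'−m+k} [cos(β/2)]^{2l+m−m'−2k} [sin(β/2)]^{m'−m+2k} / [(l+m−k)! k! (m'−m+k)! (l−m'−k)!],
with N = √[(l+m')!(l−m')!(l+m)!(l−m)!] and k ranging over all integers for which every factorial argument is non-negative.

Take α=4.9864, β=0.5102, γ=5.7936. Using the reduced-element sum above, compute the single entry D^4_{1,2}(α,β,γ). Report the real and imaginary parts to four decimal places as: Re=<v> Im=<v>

Split into d^4_{1,2}(β=0.5102) × two z-phases.
c=cos(0.5102/2)=0.967638, s=sin(0.5102/2)=0.252342; N=√[120·6·720·2]=1018.233765
k∈{1,2,3} keeps every argument non-negative
  k=1: (−1)^0·1018.2338/(240)·0.9676^7·0.2523^1 = +0.850387
  k=2: (−1)^1·1018.2338/(48)·0.9676^5·0.2523^3 = -0.289162
  k=3: (−1)^2·1018.2338/(72)·0.9676^3·0.2523^5 = +0.013110
d^4_{1,2}(0.5102) = +0.850387 -0.289162 +0.013110 = +0.574336
Attach z-rotation phases: D = e^{-i(1)(4.9864)}·(+0.574336)·e^{-i(2)(5.7936)} = -0.372259+0.437361i

Re=-0.3723 Im=0.4374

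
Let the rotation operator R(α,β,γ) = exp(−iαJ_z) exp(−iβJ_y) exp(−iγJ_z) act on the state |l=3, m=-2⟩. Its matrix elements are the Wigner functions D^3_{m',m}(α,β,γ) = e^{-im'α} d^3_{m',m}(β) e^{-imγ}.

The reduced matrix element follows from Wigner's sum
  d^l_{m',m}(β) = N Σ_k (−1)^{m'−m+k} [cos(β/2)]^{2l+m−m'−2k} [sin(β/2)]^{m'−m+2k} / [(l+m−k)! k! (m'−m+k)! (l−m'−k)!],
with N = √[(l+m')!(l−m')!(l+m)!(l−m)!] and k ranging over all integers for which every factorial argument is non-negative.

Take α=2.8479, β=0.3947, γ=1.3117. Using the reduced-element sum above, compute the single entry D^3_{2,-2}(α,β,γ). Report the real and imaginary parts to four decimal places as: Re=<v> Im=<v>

Split into d^3_{2,-2}(β=0.3947) × two z-phases.
c=cos(0.3947/2)=0.980590, s=sin(0.3947/2)=0.196071; N=√[120·1·1·120]=120.000000
k∈{0,1} keeps every argument non-negative
  k=0: (−1)^4·120.0000/(24)·0.9806^2·0.1961^4 = +0.007106
  k=1: (−1)^5·120.0000/(120)·0.9806^0·0.1961^6 = -0.000057
d^3_{2,-2}(0.3947) = +0.007106 -0.000057 = +0.007049
Attach z-rotation phases: D = e^{-i(2)(2.8479)}·(+0.007049)·e^{-i(-2)(1.3117)} = -0.007032-0.000487i

Re=-0.0070 Im=-0.0005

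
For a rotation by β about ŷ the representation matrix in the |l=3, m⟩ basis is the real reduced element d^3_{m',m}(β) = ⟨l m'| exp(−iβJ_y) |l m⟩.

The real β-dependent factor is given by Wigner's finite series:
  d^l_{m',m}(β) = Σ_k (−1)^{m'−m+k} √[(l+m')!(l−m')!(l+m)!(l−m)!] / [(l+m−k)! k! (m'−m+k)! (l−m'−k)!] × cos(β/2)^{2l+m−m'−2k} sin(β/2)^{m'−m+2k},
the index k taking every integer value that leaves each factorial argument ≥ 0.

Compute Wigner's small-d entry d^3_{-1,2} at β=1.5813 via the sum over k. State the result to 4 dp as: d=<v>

d=0.3868

d^3_{-1,2}(β=1.5813) via Wigner's sum:
Half-angle: c=0.703383, s=0.710811. N=√(2·24·120·1)=75.894664
The bounds max(0,m−m')=3 and min(l+m,l−m')=4 give 2 terms
  k=3: (−1)^0·75.8947/(12)·0.7034^3·0.7108^3 = +0.790439
  k=4: (−1)^1·75.8947/(24)·0.7034^1·0.7108^5 = -0.403610
d^3_{-1,2}(1.5813) = +0.790439 -0.403610 = +0.386829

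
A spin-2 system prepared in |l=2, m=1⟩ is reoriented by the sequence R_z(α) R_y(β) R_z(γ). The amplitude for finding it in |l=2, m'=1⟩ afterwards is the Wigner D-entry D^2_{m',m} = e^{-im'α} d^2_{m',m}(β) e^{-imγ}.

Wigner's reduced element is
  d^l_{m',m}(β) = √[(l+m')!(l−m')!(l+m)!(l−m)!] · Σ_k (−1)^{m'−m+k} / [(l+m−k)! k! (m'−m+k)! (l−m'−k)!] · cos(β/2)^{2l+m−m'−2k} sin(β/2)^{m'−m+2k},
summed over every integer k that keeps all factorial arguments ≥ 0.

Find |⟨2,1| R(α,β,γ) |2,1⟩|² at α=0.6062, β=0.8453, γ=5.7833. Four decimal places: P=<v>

D^2_{1,1}(0.6062,0.8453,5.7833) = e^{-i·1·0.6062}·d^2_{1,1}(0.8453)·e^{-i·1·5.7833}. Compute d first:
c=cos(0.8453/2)=0.912005, s=sin(0.8453/2)=0.410179; N=√[6·1·6·1]=6.000000
k: max(0,(1)−(1))=0 … min(2+(1),2−(1))=1
  k=0: (−1)^0·6.0000/(6)·0.9120^4·0.4102^0 = +0.691814
  k=1: (−1)^1·6.0000/(2)·0.9120^2·0.4102^2 = -0.419819
d^2_{1,1}(0.8453) = +0.691814 -0.419819 = +0.271995
|D^2_{1,1}|² = |d^2_{1,1}(β)|² = (+0.271995)² = 0.073981 (the z-rotation phases have unit modulus)

P=0.0740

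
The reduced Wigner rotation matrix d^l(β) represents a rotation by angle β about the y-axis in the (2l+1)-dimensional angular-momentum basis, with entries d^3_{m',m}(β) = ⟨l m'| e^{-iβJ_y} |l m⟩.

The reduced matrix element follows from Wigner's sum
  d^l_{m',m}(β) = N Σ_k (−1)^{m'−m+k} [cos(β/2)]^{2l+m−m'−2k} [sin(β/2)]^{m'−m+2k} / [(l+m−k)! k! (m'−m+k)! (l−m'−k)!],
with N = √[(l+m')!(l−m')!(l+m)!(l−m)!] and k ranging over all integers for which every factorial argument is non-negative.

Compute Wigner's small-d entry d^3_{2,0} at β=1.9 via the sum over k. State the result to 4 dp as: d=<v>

d^3_{2,0}(β=1.9) via Wigner's sum:
With c≡cos(β/2)=0.581683 and s≡sin(β/2)=0.813416, N=[120·1·6·6]^{1/2}=65.726707
The bounds max(0,m−m')=0 and min(l+m,l−m')=1 give 2 terms
  k=0: (−1)^2·65.7267/(12)·0.5817^4·0.8134^2 = +0.414888
  k=1: (−1)^3·65.7267/(12)·0.5817^2·0.8134^4 = -0.811303
d^3_{2,0}(1.9) = +0.414888 -0.811303 = -0.396415

d=-0.3964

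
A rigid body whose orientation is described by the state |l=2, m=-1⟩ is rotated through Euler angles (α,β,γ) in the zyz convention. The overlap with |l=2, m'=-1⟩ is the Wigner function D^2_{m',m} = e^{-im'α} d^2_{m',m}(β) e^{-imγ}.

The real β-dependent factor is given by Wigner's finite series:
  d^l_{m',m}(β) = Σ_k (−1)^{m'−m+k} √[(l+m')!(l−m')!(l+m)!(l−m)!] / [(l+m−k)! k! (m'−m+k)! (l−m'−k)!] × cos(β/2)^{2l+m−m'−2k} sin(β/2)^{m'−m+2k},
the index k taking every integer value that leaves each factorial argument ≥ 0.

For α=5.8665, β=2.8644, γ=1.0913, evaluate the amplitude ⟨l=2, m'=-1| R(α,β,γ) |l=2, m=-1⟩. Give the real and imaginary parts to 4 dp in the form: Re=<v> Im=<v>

Split into d^2_{-1,-1}(β=2.8644) × two z-phases.
Half-angle: c=0.138153, s=0.990411. N=√(1·6·1·6)=6.000000
k: max(0,(-1)−(-1))=0 … min(2+(-1),2−(-1))=1
  k=0: (−1)^0·6.0000/(6)·0.1382^4·0.9904^0 = +0.000364
  k=1: (−1)^1·6.0000/(2)·0.1382^2·0.9904^2 = -0.056166
d^2_{-1,-1}(2.8644) = +0.000364 -0.056166 = -0.055802
Phases: e^{-i·(-1)·5.8665}=+0.914436-0.404732i, e^{-i·(-1)·1.0913}=+0.461332+0.887227i ⇒ D=-0.043578-0.034854i

Re=-0.0436 Im=-0.0349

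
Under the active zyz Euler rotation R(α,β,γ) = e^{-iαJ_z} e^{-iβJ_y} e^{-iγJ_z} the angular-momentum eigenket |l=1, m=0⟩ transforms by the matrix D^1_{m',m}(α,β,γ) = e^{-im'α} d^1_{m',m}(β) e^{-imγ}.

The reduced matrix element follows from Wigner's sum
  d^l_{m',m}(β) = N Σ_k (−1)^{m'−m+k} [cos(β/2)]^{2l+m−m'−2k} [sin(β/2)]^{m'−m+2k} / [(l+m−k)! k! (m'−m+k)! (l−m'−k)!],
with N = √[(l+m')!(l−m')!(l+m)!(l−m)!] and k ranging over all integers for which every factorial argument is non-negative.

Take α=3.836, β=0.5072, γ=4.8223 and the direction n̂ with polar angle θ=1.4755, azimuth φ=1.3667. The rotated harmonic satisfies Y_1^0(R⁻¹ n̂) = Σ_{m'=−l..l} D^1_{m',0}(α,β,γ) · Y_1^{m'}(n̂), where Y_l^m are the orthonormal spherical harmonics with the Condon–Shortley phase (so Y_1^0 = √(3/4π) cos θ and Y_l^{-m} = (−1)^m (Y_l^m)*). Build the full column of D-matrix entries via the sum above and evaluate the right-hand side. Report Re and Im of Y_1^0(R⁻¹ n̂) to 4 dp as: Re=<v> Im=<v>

Need the full column D^1_{m',0} for m'=−1..1 at α=3.836, β=0.5072, γ=4.8223.
cos(β/2)=0.968015, sin(β/2)=0.250890
d^1_{-1,0}: single k=1 term ⇒ +0.343464;  D = -0.263929-0.219793i
d^1_{0,0}: k∈[0..1] ⇒ +0.937054 -0.062946 = +0.874108;  D = +0.874108+0.000000i
d^1_{1,0}: single k=0 term ⇒ -0.343464;  D = +0.263929-0.219793i
Y_1^{m'}(θ=1.4755,φ=1.3667) and Σ D·Y over m':
  (-0.2639-0.2198i)·(+0.0697-0.3368i)  (+0.8741+0.0000i)·(+0.0465+0.0000i)  (+0.2639-0.2198i)·(-0.0697-0.3368i)
Y_1^0(R⁻¹ n̂) = -0.144205+0.000000i

Re=-0.1442 Im=0.0000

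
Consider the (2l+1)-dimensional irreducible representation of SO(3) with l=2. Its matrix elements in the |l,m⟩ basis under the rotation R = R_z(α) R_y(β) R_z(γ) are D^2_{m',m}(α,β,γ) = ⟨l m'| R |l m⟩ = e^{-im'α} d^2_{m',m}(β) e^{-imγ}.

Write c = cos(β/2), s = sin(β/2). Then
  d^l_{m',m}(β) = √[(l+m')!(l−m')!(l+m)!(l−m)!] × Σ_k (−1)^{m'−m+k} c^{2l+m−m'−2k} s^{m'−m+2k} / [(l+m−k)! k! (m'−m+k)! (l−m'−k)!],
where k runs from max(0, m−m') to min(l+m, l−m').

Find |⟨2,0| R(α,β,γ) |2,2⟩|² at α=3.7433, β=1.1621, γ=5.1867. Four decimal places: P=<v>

Split into d^2_{0,2}(β=1.1621) × two z-phases.
With c≡cos(β/2)=0.835887 and s≡sin(β/2)=0.548902, N=[2·2·24·1]^{1/2}=9.797959
Admissible k: 2..2 (factorial args all ≥0)
  k=2: (−1)^0·9.7980/(4)·0.8359^2·0.5489^2 = +0.515656
d^2_{0,2}(1.1621) = +0.515656
|D^2_{0,2}|² = |d^2_{0,2}(β)|² = (+0.515656)² = 0.265901 (the z-rotation phases have unit modulus)

P=0.2659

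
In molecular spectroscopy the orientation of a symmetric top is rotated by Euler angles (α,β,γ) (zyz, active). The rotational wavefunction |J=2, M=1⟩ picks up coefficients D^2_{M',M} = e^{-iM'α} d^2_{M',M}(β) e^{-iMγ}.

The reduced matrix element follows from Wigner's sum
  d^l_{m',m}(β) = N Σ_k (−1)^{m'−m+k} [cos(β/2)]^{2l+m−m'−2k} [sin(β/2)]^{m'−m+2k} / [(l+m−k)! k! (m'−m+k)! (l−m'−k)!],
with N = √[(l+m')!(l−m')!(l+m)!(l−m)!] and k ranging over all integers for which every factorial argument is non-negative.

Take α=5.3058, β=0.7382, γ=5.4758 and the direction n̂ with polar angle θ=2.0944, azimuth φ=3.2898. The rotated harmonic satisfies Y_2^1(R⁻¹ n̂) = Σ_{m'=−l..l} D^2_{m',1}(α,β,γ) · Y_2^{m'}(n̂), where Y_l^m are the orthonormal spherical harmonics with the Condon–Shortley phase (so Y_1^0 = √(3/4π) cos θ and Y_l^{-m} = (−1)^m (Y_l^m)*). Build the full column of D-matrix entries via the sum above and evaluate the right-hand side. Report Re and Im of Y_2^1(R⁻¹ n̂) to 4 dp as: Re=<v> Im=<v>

Need the full column D^2_{m',1} for m'=−2..2 at α=5.3058, β=0.7382, γ=5.4758.
cos(β/2)=0.932652, sin(β/2)=0.360776
d^2_{-2,1}: single k=3 term ⇒ +0.087592;  D = +0.035989-0.079857i
d^2_{-1,1}: k∈[2..3] ⇒ +0.339654 -0.016941 = +0.322712;  D = +0.318060-0.054597i
d^2_{0,1}: k∈[1..2] ⇒ +0.716924 -0.107278 = +0.609646;  D = +0.421503+0.440458i
d^2_{1,1}: k∈[0..1] ⇒ +0.756623 -0.339654 = +0.416969;  D = -0.088541+0.407460i
d^2_{2,1}: single k=0 term ⇒ -0.585366;  D = +0.543731-0.216818i
Y_2^{m'}(θ=2.0944,φ=3.2898) and Σ D·Y over m':
  (+0.0360-0.0799i)·(+0.2771-0.0846i)  (+0.3181-0.0546i)·(+0.3309-0.0494i)  (+0.4215+0.4405i)·(-0.0788+0.0000i)  (-0.0885+0.4075i)·(-0.3309-0.0494i)  (+0.5437-0.2168i)·(+0.2771+0.0846i)
Y_2^1(R⁻¹ n̂) = +0.290938-0.238175i

Re=0.2909 Im=-0.2382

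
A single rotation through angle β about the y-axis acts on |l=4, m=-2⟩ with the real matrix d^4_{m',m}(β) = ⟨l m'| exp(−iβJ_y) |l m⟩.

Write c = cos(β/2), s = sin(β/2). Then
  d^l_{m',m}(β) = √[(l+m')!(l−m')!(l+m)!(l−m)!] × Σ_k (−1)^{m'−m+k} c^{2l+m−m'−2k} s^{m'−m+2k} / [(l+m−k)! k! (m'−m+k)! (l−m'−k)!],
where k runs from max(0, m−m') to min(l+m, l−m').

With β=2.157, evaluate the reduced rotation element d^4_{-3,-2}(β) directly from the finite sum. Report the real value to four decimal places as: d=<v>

d^4_{-3,-2}(β=2.157) via Wigner's sum:
c=cos(2.157/2)=0.472651, s=sin(2.157/2)=0.881250; N=√[1·5040·2·720]=2693.993318
Admissible k: 1..2 (factorial args all ≥0)
  k=1: (−1)^0·2693.9933/(720)·0.4727^7·0.8812^1 = +0.017376
  k=2: (−1)^1·2693.9933/(240)·0.4727^5·0.8812^3 = -0.181211
d^4_{-3,-2}(2.157) = +0.017376 -0.181211 = -0.163835

d=-0.1638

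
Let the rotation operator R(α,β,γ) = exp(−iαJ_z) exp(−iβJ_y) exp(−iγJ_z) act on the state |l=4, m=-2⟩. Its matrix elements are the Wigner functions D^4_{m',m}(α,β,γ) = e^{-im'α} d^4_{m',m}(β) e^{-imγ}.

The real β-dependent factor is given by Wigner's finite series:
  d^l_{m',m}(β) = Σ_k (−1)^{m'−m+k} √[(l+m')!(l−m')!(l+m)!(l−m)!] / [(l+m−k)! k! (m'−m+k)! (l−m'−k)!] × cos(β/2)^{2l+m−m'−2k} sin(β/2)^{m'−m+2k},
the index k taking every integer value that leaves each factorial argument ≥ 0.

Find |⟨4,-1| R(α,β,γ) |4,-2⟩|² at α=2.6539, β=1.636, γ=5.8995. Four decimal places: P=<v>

P=0.0064

D^4_{-1,-2}(2.6539,1.636,5.8995) = e^{-i·-1·2.6539}·d^4_{-1,-2}(1.636)·e^{-i·-2·5.8995}. Compute d first:
c=cos(1.636/2)=0.683682, s=sin(1.636/2)=0.729780; N=√[6·120·2·720]=1018.233765
k∈{0,1,2} keeps every argument non-negative
  k=0: (−1)^1·1018.2338/(240)·0.6837^7·0.7298^1 = -0.216176
  k=1: (−1)^2·1018.2338/(48)·0.6837^5·0.7298^3 = +1.231553
  k=2: (−1)^3·1018.2338/(72)·0.6837^3·0.7298^5 = -0.935486
d^4_{-1,-2}(1.636) = -0.216176 +1.231553 -0.935486 = +0.079891
|D^4_{-1,-2}|² = |d^4_{-1,-2}(β)|² = (+0.079891)² = 0.006383 (the z-rotation phases have unit modulus)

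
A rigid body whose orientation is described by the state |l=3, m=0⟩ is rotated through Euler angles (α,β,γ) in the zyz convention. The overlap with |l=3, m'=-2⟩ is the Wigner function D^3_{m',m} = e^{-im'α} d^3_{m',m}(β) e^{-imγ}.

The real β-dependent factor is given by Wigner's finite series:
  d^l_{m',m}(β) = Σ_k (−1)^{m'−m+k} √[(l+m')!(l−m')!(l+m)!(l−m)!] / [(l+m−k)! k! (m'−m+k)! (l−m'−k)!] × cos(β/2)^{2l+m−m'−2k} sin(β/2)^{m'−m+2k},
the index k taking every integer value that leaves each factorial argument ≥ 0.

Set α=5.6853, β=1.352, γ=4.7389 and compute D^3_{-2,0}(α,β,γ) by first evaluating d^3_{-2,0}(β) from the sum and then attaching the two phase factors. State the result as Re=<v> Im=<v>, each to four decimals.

First d^3_{-2,0}(β=1.352), then the phase factors e^{-i(-2)α} and e^{-i(0)γ}:
With c≡cos(β/2)=0.780082 and s≡sin(β/2)=0.625678, N=[1·120·6·6]^{1/2}=65.726707
k∈{2,3} keeps every argument non-negative
  k=2: (−1)^0·65.7267/(12)·0.7801^4·0.6257^2 = +0.794003
  k=3: (−1)^1·65.7267/(12)·0.7801^2·0.6257^4 = -0.510791
d^3_{-2,0}(1.352) = +0.794003 -0.510791 = +0.283212
Attach z-rotation phases: D = e^{-i(-2)(5.6853)}·(+0.283212)·e^{-i(0)(4.7389)} = +0.103740-0.263528i

Re=0.1037 Im=-0.2635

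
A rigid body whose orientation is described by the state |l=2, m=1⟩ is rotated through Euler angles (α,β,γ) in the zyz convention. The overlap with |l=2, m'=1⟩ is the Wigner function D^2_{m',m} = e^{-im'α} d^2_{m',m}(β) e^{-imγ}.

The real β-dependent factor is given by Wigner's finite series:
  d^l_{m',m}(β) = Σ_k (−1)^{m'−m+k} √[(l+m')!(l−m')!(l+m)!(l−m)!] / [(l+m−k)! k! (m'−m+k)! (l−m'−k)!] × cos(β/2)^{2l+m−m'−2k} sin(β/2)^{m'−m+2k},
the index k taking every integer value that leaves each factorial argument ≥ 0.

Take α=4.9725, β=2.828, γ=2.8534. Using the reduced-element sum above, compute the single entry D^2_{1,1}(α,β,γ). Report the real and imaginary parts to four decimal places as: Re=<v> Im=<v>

First d^2_{1,1}(β=2.828), then the phase factors e^{-i(1)α} and e^{-i(1)γ}:
Half-angle: c=0.156155, s=0.987733. N=√(6·1·6·1)=6.000000
k: max(0,(1)−(1))=0 … min(2+(1),2−(1))=1
  k=0: (−1)^0·6.0000/(6)·0.1562^4·0.9877^0 = +0.000595
  k=1: (−1)^1·6.0000/(2)·0.1562^2·0.9877^2 = -0.071369
d^2_{1,1}(2.828) = +0.000595 -0.071369 = -0.070774
Phases: e^{-i·(1)·4.9725}=+0.257188+0.966361i, e^{-i·(1)·2.8534}=-0.958759-0.284220i ⇒ D=-0.001987+0.070747i

Re=-0.0020 Im=0.0707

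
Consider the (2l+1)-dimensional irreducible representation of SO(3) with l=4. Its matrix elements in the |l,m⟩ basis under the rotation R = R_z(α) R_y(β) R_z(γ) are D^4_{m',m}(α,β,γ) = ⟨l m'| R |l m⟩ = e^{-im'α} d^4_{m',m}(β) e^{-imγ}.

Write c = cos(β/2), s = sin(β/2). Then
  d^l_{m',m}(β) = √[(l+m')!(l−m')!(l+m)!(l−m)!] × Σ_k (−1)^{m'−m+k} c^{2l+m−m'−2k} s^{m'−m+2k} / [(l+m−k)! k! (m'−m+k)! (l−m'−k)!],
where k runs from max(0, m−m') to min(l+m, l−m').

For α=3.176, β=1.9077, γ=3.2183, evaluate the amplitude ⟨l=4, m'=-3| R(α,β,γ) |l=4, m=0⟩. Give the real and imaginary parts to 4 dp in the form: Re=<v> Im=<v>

First d^4_{-3,0}(β=1.9077), then the phase factors e^{-i(-3)α} and e^{-i(0)γ}:
With c≡cos(β/2)=0.578547 and s≡sin(β/2)=0.815649, N=[1·5040·24·24]^{1/2}=1703.830978
Admissible k: 3..4 (factorial args all ≥0)
  k=3: (−1)^0·1703.8310/(144)·0.5785^5·0.8156^3 = +0.416167
  k=4: (−1)^1·1703.8310/(144)·0.5785^3·0.8156^5 = -0.827174
d^4_{-3,0}(1.9077) = +0.416167 -0.827174 = -0.411007
D = (-0.994677-0.103039i)·(-0.411007)·(+1.000000+0.000000i) = +0.408819+0.042350i

Re=0.4088 Im=0.0423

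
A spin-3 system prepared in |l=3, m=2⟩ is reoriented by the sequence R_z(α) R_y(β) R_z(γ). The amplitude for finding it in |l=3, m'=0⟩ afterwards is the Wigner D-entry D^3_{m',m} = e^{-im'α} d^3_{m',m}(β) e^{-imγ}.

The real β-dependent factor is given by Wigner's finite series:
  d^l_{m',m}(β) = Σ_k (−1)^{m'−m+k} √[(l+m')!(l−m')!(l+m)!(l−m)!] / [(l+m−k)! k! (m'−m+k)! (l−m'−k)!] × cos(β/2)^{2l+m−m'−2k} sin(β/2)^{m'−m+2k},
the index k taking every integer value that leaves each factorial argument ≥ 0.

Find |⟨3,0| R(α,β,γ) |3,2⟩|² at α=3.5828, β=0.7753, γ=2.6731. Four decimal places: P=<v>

P=0.2295

D^3_{0,2}(3.5828,0.7753,2.6731) = e^{-i·0·3.5828}·d^3_{0,2}(0.7753)·e^{-i·2·2.6731}. Compute d first:
c=cos(0.7753/2)=0.925800, s=sin(0.7753/2)=0.378014; N=√[6·6·120·1]=65.726707
k∈{2,3} keeps every argument non-negative
  k=2: (−1)^0·65.7267/(12)·0.9258^4·0.3780^2 = +0.574969
  k=3: (−1)^1·65.7267/(12)·0.9258^2·0.3780^4 = -0.095857
d^3_{0,2}(0.7753) = +0.574969 -0.095857 = +0.479112
|D^3_{0,2}|² = |d^3_{0,2}(β)|² = (+0.479112)² = 0.229548 (the z-rotation phases have unit modulus)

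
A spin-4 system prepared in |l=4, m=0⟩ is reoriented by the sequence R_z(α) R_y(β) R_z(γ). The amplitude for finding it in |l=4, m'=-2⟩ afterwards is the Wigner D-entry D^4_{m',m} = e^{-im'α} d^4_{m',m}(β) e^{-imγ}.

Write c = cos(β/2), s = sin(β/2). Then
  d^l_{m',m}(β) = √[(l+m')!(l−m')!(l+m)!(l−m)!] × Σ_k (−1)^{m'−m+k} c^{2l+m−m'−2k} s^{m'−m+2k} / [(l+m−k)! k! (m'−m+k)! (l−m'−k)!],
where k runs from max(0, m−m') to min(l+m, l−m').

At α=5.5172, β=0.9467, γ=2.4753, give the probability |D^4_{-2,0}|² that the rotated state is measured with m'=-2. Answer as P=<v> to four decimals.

P=0.1310

First d^4_{-2,0}(β=0.9467), then the phase factors e^{-i(-2)α} and e^{-i(0)γ}:
c=cos(0.9467/2)=0.890046, s=sin(0.9467/2)=0.455870; N=√[2·720·24·24]=910.735966
k: max(0,(0)−(-2))=2 … min(4+(0),4−(-2))=4
  k=2: (−1)^0·910.7360/(96)·0.8900^6·0.4559^2 = +0.980120
  k=3: (−1)^1·910.7360/(36)·0.8900^4·0.4559^4 = -0.685655
  k=4: (−1)^2·910.7360/(96)·0.8900^2·0.4559^6 = +0.067452
d^4_{-2,0}(0.9467) = +0.980120 -0.685655 +0.067452 = +0.361917
|D^4_{-2,0}|² = |d^4_{-2,0}(β)|² = (+0.361917)² = 0.130984 (the z-rotation phases have unit modulus)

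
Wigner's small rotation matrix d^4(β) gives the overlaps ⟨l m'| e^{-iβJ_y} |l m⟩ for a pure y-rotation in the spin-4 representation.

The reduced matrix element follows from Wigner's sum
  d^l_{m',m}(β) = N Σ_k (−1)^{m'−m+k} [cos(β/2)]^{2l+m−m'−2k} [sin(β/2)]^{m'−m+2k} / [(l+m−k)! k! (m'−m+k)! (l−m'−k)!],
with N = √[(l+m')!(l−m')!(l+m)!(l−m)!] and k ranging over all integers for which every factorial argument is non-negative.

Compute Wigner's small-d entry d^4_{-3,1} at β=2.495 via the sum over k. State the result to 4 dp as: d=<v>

d^4_{-3,1}(β=2.495) via Wigner's sum:
With c≡cos(β/2)=0.317694 and s≡sin(β/2)=0.948193, N=[1·5040·120·6]^{1/2}=1904.940944
k: max(0,(1)−(-3))=4 … min(4+(1),4−(-3))=5
  k=4: (−1)^0·1904.9409/(144)·0.3177^4·0.9482^4 = +0.108929
  k=5: (−1)^1·1904.9409/(240)·0.3177^2·0.9482^6 = -0.582196
d^4_{-3,1}(2.495) = +0.108929 -0.582196 = -0.473268

d=-0.4733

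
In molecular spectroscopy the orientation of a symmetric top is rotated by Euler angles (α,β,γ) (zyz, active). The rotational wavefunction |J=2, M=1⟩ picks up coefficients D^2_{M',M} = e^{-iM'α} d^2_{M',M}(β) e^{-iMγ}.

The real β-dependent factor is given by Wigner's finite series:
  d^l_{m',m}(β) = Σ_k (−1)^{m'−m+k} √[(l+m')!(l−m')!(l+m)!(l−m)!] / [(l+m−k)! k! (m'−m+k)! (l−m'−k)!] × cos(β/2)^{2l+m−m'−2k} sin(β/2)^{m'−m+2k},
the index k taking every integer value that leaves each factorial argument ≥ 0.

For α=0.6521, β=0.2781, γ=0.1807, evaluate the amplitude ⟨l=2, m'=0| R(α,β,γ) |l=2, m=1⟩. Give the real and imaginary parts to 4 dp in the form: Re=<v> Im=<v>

First d^2_{0,1}(β=0.2781), then the phase factors e^{-i(0)α} and e^{-i(1)γ}:
With c≡cos(β/2)=0.990348 and s≡sin(β/2)=0.138602, N=[2·2·6·1]^{1/2}=4.898979
The bounds max(0,m−m')=1 and min(l+m,l−m')=2 give 2 terms
  k=1: (−1)^0·4.8990/(2)·0.9903^3·0.1386^1 = +0.329769
  k=2: (−1)^1·4.8990/(2)·0.9903^1·0.1386^3 = -0.006459
d^2_{0,1}(0.2781) = +0.329769 -0.006459 = +0.323310
Attach z-rotation phases: D = e^{-i(0)(0.6521)}·(+0.323310)·e^{-i(1)(0.1807)} = +0.318046-0.058105i

Re=0.3180 Im=-0.0581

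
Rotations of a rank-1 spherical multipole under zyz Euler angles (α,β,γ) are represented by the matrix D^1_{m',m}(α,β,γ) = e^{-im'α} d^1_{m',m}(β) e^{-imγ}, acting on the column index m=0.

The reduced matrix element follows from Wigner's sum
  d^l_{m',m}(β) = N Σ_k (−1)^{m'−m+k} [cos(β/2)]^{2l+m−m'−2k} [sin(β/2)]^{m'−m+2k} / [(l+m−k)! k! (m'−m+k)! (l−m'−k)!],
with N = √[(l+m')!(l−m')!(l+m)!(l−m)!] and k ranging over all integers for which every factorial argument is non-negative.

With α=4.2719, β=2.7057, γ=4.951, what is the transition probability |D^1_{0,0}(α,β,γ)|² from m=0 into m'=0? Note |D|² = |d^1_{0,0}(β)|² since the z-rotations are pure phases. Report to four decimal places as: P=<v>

First d^1_{0,0}(β=2.7057), then the phase factors e^{-i(0)α} and e^{-i(0)γ}:
Half-angle: c=0.216225, s=0.976344. N=√(1·1·1·1)=1.000000
The bounds max(0,m−m')=0 and min(l+m,l−m')=1 give 2 terms
  k=0: (−1)^0·1.0000/(1)·0.2162^2·0.9763^0 = +0.046753
  k=1: (−1)^1·1.0000/(1)·0.2162^0·0.9763^2 = -0.953247
d^1_{0,0}(2.7057) = +0.046753 -0.953247 = -0.906494
|D^1_{0,0}|² = |d^1_{0,0}(β)|² = (-0.906494)² = 0.821730 (the z-rotation phases have unit modulus)

P=0.8217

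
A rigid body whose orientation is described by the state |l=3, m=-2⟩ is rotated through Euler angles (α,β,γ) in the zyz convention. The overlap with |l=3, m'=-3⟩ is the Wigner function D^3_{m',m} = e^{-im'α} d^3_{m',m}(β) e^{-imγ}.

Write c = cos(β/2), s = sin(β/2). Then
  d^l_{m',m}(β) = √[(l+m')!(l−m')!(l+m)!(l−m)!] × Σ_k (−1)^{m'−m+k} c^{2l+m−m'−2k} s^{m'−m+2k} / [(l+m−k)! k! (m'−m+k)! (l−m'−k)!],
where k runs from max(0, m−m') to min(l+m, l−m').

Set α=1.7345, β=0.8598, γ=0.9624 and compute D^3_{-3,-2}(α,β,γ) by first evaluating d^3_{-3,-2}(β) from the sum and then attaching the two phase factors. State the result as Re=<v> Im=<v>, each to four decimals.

First d^3_{-3,-2}(β=0.8598), then the phase factors e^{-i(-3)α} and e^{-i(-2)γ}:
With c≡cos(β/2)=0.909007 and s≡sin(β/2)=0.416780, N=[1·720·1·120]^{1/2}=293.938769
Admissible k: 1..1 (factorial args all ≥0)
  k=1: (−1)^0·293.9388/(120)·0.9090^5·0.4168^1 = +0.633606
d^3_{-3,-2}(0.8598) = +0.633606
D = (+0.471606-0.881809i)·(+0.633606)·(-0.346656+0.937992i) = +0.420490+0.473968i

Re=0.4205 Im=0.4740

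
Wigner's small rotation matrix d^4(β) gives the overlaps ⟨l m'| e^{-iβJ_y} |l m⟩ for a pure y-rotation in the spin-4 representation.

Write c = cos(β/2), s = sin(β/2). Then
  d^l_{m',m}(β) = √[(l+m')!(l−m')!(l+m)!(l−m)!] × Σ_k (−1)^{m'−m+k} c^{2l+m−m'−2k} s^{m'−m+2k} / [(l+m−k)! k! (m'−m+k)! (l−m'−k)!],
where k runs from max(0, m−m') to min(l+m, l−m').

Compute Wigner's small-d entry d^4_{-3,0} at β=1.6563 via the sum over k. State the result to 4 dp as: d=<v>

d=-0.1249

d^4_{-3,0}(β=1.6563) via Wigner's sum:
With c≡cos(β/2)=0.676240 and s≡sin(β/2)=0.736682, N=[1·5040·24·24]^{1/2}=1703.830978
k: max(0,(0)−(-3))=3 … min(4+(0),4−(-3))=4
  k=3: (−1)^0·1703.8310/(144)·0.6762^5·0.7367^3 = +0.668971
  k=4: (−1)^1·1703.8310/(144)·0.6762^3·0.7367^5 = -0.793899
d^4_{-3,0}(1.6563) = +0.668971 -0.793899 = -0.124928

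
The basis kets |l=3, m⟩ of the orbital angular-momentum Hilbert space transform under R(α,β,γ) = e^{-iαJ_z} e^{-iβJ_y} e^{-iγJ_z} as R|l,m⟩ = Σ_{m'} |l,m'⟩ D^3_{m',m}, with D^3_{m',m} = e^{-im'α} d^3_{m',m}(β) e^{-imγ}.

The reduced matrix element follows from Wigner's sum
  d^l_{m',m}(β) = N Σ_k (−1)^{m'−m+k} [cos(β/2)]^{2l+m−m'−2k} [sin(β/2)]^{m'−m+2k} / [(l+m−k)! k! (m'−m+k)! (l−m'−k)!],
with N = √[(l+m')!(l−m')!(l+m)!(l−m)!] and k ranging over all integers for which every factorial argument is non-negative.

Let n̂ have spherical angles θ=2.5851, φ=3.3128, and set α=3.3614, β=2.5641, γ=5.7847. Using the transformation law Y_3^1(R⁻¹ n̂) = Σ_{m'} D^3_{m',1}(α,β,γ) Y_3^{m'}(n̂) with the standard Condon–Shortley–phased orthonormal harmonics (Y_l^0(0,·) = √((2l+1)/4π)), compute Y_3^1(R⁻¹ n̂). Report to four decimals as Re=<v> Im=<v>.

Re=-0.0402 Im=0.0158

Need the full column D^3_{m',1} for m'=−3..3 at α=3.3614, β=2.5641, γ=5.7847.
cos(β/2)=0.284751, sin(β/2)=0.958602
d^3_{-3,1}: single k=4 term ⇒ +0.265172;  D = -0.106402-0.242888i
d^3_{-2,1}: k∈[3..4] ⇒ +0.128629 -0.728879 = -0.600250;  D = -0.354941-0.484063i
d^3_{-1,1}: k∈[2..4] ⇒ +0.036248 -0.547737 +0.775941 = +0.264453;  D = -0.199114-0.174036i
d^3_{0,1}: k∈[1..3] ⇒ +0.006217 -0.211359 +0.798447 = +0.593305;  D = +0.521104+0.283656i
d^3_{1,1}: k∈[0..2] ⇒ +0.000533 -0.048331 +0.410803 = +0.363005;  D = -0.349000-0.099857i
d^3_{2,1}: k∈[0..1] ⇒ -0.005675 +0.128629 = +0.122954;  D = +0.122741+0.007234i
d^3_{3,1}: single k=0 term ⇒ +0.023398;  D = -0.023096+0.003749i
Y_3^{m'}(θ=2.5851,φ=3.3128) and Σ D·Y over m':
  (-0.1064-0.2429i)·(-0.0536+0.0302i)  (-0.3549-0.4841i)·(-0.2281+0.0813i)  (-0.1991-0.1740i)·(-0.4382+0.0758i)  (+0.5211+0.2837i)·(-0.1917+0.0000i)  (-0.3490-0.0999i)·(+0.4382+0.0758i)  (+0.1227+0.0072i)·(-0.2281-0.0813i)  (-0.0231+0.0037i)·(+0.0536+0.0302i)
Y_3^1(R⁻¹ n̂) = -0.040238+0.015812i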